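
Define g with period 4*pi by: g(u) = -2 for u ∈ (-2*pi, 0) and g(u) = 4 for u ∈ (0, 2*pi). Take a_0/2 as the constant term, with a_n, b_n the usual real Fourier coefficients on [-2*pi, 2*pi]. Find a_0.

a_0 = (1/(2*pi)) ∫_{-2*pi}^{2*pi} g(u) du = (1/(2*pi)) · (4*pi) = 2.

2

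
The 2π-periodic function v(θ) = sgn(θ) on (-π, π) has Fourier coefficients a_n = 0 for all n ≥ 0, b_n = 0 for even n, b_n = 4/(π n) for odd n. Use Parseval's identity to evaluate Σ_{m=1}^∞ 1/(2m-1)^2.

pi**2/8

Parseval: Σ b_n^2 = (1/π) ∫_{-π}^{π} v(θ)^2 dθ = 2.
Only odd n contribute, with b_n^2 = 16/(π^2 n^2), so Σ_{m≥1} 1/(2m-1)^2 = π^2·(2)/16 = pi**2/8.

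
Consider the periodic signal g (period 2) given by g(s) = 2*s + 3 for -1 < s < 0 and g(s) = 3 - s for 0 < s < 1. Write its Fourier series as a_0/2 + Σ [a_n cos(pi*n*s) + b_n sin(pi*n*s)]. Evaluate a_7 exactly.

a_7 = ∫_{-1}^{1} g(s) cos(7*pi*s) ds.
Split the integral at the breakpoints.
Integrating by parts (boundary term plus one more integral), an antiderivative of (2*s + 3) cos(7*pi*s) is 2*s*sin(7*pi*s)/(7*pi) + 3*sin(7*pi*s)/(7*pi) + 2*cos(7*pi*s)/(49*pi**2); evaluating from -1 to 0: ∫_{-1}^{0} (2*s + 3) cos(7*pi*s) ds = (2/(49*pi**2)) - (-2/(49*pi**2)) = 4/(49*pi**2).
Integrating by parts (boundary term plus one more integral), an antiderivative of (3 - s) cos(7*pi*s) is -s*sin(7*pi*s)/(7*pi) + 3*sin(7*pi*s)/(7*pi) - cos(7*pi*s)/(49*pi**2); evaluating from 0 to 1: ∫_{0}^{1} (3 - s) cos(7*pi*s) ds = (1/(49*pi**2)) - (-1/(49*pi**2)) = 2/(49*pi**2).
Summing the pieces gives a_7 = 6/(49*pi**2).

6/(49*pi**2)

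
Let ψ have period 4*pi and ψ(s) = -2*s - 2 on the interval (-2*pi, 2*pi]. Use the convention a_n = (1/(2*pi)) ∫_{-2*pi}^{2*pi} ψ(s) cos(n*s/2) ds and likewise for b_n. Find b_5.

b_5 = (1/(2*pi)) ∫_{-2*pi}^{2*pi} ψ(s) sin(5*s/2) ds.
Integrating by parts (boundary term plus one more integral), an antiderivative of (-2*s - 2) sin(5*s/2) is 4*s*cos(5*s/2)/5 - 8*sin(5*s/2)/25 + 4*cos(5*s/2)/5; evaluating from -2*pi to 2*pi: ∫_{-2*pi}^{2*pi} (-2*s - 2) sin(5*s/2) ds = (-8*pi/5 - 4/5) - (-4/5 + 8*pi/5) = -16*pi/5.
Hence b_5 = (1/(2*pi))·(-16*pi/5) = -8/5.

-8/5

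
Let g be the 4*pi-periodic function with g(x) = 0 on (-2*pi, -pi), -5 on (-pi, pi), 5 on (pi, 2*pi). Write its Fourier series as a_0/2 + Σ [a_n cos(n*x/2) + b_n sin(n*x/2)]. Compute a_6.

a_6 = (1/(2*pi)) ∫_{-2*pi}^{2*pi} g(x) cos(3*x) dx.
Split the integral at the breakpoints.
∫_{-2*pi}^{-pi} (0) cos(3*x) dx = 0.
Directly, an antiderivative of (-5) cos(3*x) is -5*sin(3*x)/3; evaluating from -pi to pi: ∫_{-pi}^{pi} (-5) cos(3*x) dx = (0) - (0) = 0.
Directly, an antiderivative of (5) cos(3*x) is 5*sin(3*x)/3; evaluating from pi to 2*pi: ∫_{pi}^{2*pi} (5) cos(3*x) dx = (0) - (0) = 0.
Summing the pieces and multiplying by (1/(2*pi)) gives a_6 = 0.

0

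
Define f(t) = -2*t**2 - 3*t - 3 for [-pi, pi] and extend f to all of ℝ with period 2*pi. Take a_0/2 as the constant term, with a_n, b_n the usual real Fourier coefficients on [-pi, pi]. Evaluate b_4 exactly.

3/2

b_4 = 1/pi ∫_{-pi}^{pi} f(t) sin(4*t) dt.
Integrating by parts twice (tabular method), an antiderivative of (-2*t**2 - 3*t - 3) sin(4*t) is t**2*cos(4*t)/2 - t*sin(4*t)/4 + 3*t*cos(4*t)/4 - 3*sin(4*t)/16 + 11*cos(4*t)/16; evaluating from -pi to pi: ∫_{-pi}^{pi} (-2*t**2 - 3*t - 3) sin(4*t) dt = (11/16 + 3*pi/4 + pi**2/2) - (-3*pi/4 + 11/16 + pi**2/2) = 3*pi/2.
Hence b_4 = (1/pi)·(3*pi/2) = 3/2.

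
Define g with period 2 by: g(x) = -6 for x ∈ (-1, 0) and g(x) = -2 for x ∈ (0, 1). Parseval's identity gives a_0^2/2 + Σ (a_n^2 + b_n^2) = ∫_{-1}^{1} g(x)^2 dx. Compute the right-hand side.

40

∫_{-1}^{1} g(x)^2 dx = 40.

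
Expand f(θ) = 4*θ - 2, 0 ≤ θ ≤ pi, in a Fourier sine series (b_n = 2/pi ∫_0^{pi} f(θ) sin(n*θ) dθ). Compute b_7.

8*(-1 + pi)/(7*pi)

b_7 = 2/pi ∫_0^{pi} (4*θ - 2) sin(7*θ) dθ.
Integrating by parts (boundary term plus one more integral), an antiderivative of (4*θ - 2) sin(7*θ) is -4*θ*cos(7*θ)/7 + 4*sin(7*θ)/49 + 2*cos(7*θ)/7; evaluating from 0 to pi: ∫_{0}^{pi} (4*θ - 2) sin(7*θ) dθ = (-2/7 + 4*pi/7) - (2/7) = -4/7 + 4*pi/7.
Hence b_7 = (2/pi)·(-4/7 + 4*pi/7) = 8*(-1 + pi)/(7*pi).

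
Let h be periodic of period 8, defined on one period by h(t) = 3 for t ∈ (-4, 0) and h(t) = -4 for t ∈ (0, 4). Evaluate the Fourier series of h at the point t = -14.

t = -14 differs from t = 2 by -2 full period(s), and the series is 8-periodic.
h is continuous at t = 2 with value -4, so the series converges to -4 there.

-4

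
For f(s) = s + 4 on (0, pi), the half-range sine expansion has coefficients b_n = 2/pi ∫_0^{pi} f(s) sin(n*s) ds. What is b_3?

b_3 = 2/pi ∫_0^{pi} (s + 4) sin(3*s) ds.
Integrating by parts (boundary term plus one more integral), an antiderivative of (s + 4) sin(3*s) is -s*cos(3*s)/3 + sin(3*s)/9 - 4*cos(3*s)/3; evaluating from 0 to pi: ∫_{0}^{pi} (s + 4) sin(3*s) ds = (pi/3 + 4/3) - (-4/3) = pi/3 + 8/3.
Hence b_3 = (2/pi)·(pi/3 + 8/3) = 2*(pi + 8)/(3*pi).

2*(pi + 8)/(3*pi)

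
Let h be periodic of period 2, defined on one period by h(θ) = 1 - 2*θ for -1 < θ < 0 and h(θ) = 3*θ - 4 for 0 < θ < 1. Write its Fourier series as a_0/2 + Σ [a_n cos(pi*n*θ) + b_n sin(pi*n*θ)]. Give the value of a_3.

a_3 = ∫_{-1}^{1} h(θ) cos(3*pi*θ) dθ.
Split the integral at the breakpoints.
Integrating by parts (boundary term plus one more integral), an antiderivative of (1 - 2*θ) cos(3*pi*θ) is -2*θ*sin(3*pi*θ)/(3*pi) + sin(3*pi*θ)/(3*pi) - 2*cos(3*pi*θ)/(9*pi**2); evaluating from -1 to 0: ∫_{-1}^{0} (1 - 2*θ) cos(3*pi*θ) dθ = (-2/(9*pi**2)) - (2/(9*pi**2)) = -4/(9*pi**2).
Integrating by parts (boundary term plus one more integral), an antiderivative of (3*θ - 4) cos(3*pi*θ) is θ*sin(3*pi*θ)/pi - 4*sin(3*pi*θ)/(3*pi) + cos(3*pi*θ)/(3*pi**2); evaluating from 0 to 1: ∫_{0}^{1} (3*θ - 4) cos(3*pi*θ) dθ = (-1/(3*pi**2)) - (1/(3*pi**2)) = -2/(3*pi**2).
Summing the pieces gives a_3 = -10/(9*pi**2).

-10/(9*pi**2)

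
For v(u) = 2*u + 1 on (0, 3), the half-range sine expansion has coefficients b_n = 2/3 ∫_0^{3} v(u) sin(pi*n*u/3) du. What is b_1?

b_1 = 2/3 ∫_0^{3} (2*u + 1) sin(pi*u/3) du.
Integrating by parts (boundary term plus one more integral), an antiderivative of (2*u + 1) sin(pi*u/3) is -6*u*cos(pi*u/3)/pi + 18*sin(pi*u/3)/pi**2 - 3*cos(pi*u/3)/pi; evaluating from 0 to 3: ∫_{0}^{3} (2*u + 1) sin(pi*u/3) du = (21/pi) - (-3/pi) = 24/pi.
Hence b_1 = (2/3)·(24/pi) = 16/pi.

16/pi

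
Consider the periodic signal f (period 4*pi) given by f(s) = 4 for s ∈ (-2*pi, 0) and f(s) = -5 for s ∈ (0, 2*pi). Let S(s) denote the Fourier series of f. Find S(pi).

-5

f is continuous at s = pi with value -5, so the series converges to -5 there.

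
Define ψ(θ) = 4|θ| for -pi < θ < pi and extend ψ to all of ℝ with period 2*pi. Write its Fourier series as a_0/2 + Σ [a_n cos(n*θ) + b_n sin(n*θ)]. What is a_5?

a_5 = 1/pi ∫_{-pi}^{pi} ψ(θ) cos(5*θ) dθ.
ψ is even and cos(5*θ) is even, so the integrand is even and a_5 = 2/pi ∫_0^{pi} ψ(θ) cos(5*θ) dθ.
Integrating by parts (boundary term plus one more integral), an antiderivative of (4*θ) cos(5*θ) is 4*θ*sin(5*θ)/5 + 4*cos(5*θ)/25; evaluating from 0 to pi: ∫_{0}^{pi} (4*θ) cos(5*θ) dθ = (-4/25) - (4/25) = -8/25.
Hence a_5 = (2/pi)·(-8/25) = -16/(25*pi).

-16/(25*pi)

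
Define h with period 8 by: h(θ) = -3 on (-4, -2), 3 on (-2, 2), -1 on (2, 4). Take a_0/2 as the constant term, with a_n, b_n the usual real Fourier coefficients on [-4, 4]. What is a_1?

10/pi

a_1 = 1/4 ∫_{-4}^{4} h(θ) cos(pi*θ/4) dθ.
Split the integral at the breakpoints.
Directly, an antiderivative of (-3) cos(pi*θ/4) is -12*sin(pi*θ/4)/pi; evaluating from -4 to -2: ∫_{-4}^{-2} (-3) cos(pi*θ/4) dθ = (12/pi) - (0) = 12/pi.
Directly, an antiderivative of (3) cos(pi*θ/4) is 12*sin(pi*θ/4)/pi; evaluating from -2 to 2: ∫_{-2}^{2} (3) cos(pi*θ/4) dθ = (12/pi) - (-12/pi) = 24/pi.
Directly, an antiderivative of (-1) cos(pi*θ/4) is -4*sin(pi*θ/4)/pi; evaluating from 2 to 4: ∫_{2}^{4} (-1) cos(pi*θ/4) dθ = (0) - (-4/pi) = 4/pi.
Summing the pieces and multiplying by (1/4) gives a_1 = 10/pi.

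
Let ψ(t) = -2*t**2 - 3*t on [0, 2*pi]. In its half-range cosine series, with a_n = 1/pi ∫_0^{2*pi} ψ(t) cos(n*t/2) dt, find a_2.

a_2 = 1/pi ∫_0^{2*pi} (-2*t**2 - 3*t) cos(t) dt.
Integrating by parts twice (tabular method), an antiderivative of (-2*t**2 - 3*t) cos(t) is -2*t**2*sin(t) - 3*t*sin(t) - 4*t*cos(t) + 4*sin(t) - 3*cos(t); evaluating from 0 to 2*pi: ∫_{0}^{2*pi} (-2*t**2 - 3*t) cos(t) dt = (-8*pi - 3) - (-3) = -8*pi.
Hence a_2 = (1/pi)·(-8*pi) = -8.

-8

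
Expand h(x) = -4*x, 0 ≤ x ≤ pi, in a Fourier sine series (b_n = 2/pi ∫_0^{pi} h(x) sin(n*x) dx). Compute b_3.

-8/3

b_3 = 2/pi ∫_0^{pi} (-4*x) sin(3*x) dx.
Integrating by parts (boundary term plus one more integral), an antiderivative of (-4*x) sin(3*x) is 4*x*cos(3*x)/3 - 4*sin(3*x)/9; evaluating from 0 to pi: ∫_{0}^{pi} (-4*x) sin(3*x) dx = (-4*pi/3) - (0) = -4*pi/3.
Hence b_3 = (2/pi)·(-4*pi/3) = -8/3.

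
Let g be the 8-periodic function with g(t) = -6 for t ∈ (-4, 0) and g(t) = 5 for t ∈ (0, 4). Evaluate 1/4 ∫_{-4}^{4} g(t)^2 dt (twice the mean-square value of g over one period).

1/4 ∫_{-4}^{4} g(t)^2 dt = 1/4 · (244) = 61.

61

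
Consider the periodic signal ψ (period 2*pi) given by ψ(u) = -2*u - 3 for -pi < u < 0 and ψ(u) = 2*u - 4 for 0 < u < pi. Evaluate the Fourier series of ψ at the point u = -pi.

At u = -pi the one-sided limits are ψ(-pi^-) = -4 + 2*pi and ψ(-pi^+) = -3 + 2*pi.
By Dirichlet's theorem the series converges to their average, [(-4 + 2*pi) + (-3 + 2*pi)]/2 = -7/2 + 2*pi.

-7/2 + 2*pi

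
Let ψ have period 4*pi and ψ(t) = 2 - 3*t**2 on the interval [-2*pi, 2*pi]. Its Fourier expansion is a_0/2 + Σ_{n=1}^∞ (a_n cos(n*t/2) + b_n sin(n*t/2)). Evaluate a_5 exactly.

48/25

a_5 = (1/(2*pi)) ∫_{-2*pi}^{2*pi} ψ(t) cos(5*t/2) dt.
ψ is even and cos(5*t/2) is even, so the integrand is even and a_5 = 1/pi ∫_0^{2*pi} ψ(t) cos(5*t/2) dt.
Integrating by parts twice (tabular method), an antiderivative of (2 - 3*t**2) cos(5*t/2) is -6*t**2*sin(5*t/2)/5 - 24*t*cos(5*t/2)/25 + 148*sin(5*t/2)/125; evaluating from 0 to 2*pi: ∫_{0}^{2*pi} (2 - 3*t**2) cos(5*t/2) dt = (48*pi/25) - (0) = 48*pi/25.
Hence a_5 = (1/pi)·(48*pi/25) = 48/25.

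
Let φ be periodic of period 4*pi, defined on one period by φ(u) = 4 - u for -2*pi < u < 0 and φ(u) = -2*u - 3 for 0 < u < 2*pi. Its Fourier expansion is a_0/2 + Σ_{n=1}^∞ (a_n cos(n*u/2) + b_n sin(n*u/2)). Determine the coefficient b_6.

b_6 = (1/(2*pi)) ∫_{-2*pi}^{2*pi} φ(u) sin(3*u) du.
Split the integral at the breakpoints.
Integrating by parts (boundary term plus one more integral), an antiderivative of (4 - u) sin(3*u) is u*cos(3*u)/3 - sin(3*u)/9 - 4*cos(3*u)/3; evaluating from -2*pi to 0: ∫_{-2*pi}^{0} (4 - u) sin(3*u) du = (-4/3) - (-2*pi/3 - 4/3) = 2*pi/3.
Integrating by parts (boundary term plus one more integral), an antiderivative of (-2*u - 3) sin(3*u) is 2*u*cos(3*u)/3 - 2*sin(3*u)/9 + cos(3*u); evaluating from 0 to 2*pi: ∫_{0}^{2*pi} (-2*u - 3) sin(3*u) du = (1 + 4*pi/3) - (1) = 4*pi/3.
Summing the pieces and multiplying by (1/(2*pi)) gives b_6 = 1.

1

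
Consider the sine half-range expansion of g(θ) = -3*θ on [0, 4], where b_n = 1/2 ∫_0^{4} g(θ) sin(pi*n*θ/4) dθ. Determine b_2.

b_2 = 1/2 ∫_0^{4} (-3*θ) sin(pi*θ/2) dθ.
Integrating by parts (boundary term plus one more integral), an antiderivative of (-3*θ) sin(pi*θ/2) is 6*θ*cos(pi*θ/2)/pi - 12*sin(pi*θ/2)/pi**2; evaluating from 0 to 4: ∫_{0}^{4} (-3*θ) sin(pi*θ/2) dθ = (24/pi) - (0) = 24/pi.
Hence b_2 = (1/2)·(24/pi) = 12/pi.

12/pi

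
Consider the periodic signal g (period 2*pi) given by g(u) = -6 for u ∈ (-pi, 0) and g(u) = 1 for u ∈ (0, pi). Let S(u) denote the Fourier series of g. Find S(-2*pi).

u = -2*pi differs from u = 0 by -1 full period(s), and the series is 2*pi-periodic.
At u = 0 the one-sided limits are g(0^-) = -6 and g(0^+) = 1.
By Dirichlet's theorem the series converges to their average, [(-6) + (1)]/2 = -5/2.

-5/2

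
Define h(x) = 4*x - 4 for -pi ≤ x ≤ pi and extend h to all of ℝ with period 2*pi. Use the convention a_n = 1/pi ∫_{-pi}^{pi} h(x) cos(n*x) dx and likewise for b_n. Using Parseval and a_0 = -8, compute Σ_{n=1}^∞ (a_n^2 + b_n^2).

32*pi**2/3

Parseval: a_0^2/2 + Σ_{n≥1} (a_n^2+b_n^2) = 1/pi ∫_{-pi}^{pi} h(x)^2 dx = 32 + 32*pi**2/3.
Subtract a_0^2/2 = 32: Σ (a_n^2+b_n^2) = 32*pi**2/3.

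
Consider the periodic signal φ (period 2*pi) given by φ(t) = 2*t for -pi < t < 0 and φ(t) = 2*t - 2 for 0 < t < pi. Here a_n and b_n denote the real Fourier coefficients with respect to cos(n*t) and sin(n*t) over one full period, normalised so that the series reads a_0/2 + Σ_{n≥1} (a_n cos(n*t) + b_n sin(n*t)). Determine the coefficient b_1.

4 - 4/pi

b_1 = 1/pi ∫_{-pi}^{pi} φ(t) sin(t) dt.
Split the integral at the breakpoints.
Integrating by parts (boundary term plus one more integral), an antiderivative of (2*t) sin(t) is -2*t*cos(t) + 2*sin(t); evaluating from -pi to 0: ∫_{-pi}^{0} (2*t) sin(t) dt = (0) - (-2*pi) = 2*pi.
Integrating by parts (boundary term plus one more integral), an antiderivative of (2*t - 2) sin(t) is -2*t*cos(t) + 2*sin(t) + 2*cos(t); evaluating from 0 to pi: ∫_{0}^{pi} (2*t - 2) sin(t) dt = (-2 + 2*pi) - (2) = -4 + 2*pi.
Summing the pieces and multiplying by (1/pi) gives b_1 = 4 - 4/pi.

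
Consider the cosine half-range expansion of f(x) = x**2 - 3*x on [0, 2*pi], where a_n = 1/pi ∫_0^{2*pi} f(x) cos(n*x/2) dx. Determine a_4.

a_4 = 1/pi ∫_0^{2*pi} (x**2 - 3*x) cos(2*x) dx.
Integrating by parts twice (tabular method), an antiderivative of (x**2 - 3*x) cos(2*x) is x**2*sin(2*x)/2 - 3*x*sin(2*x)/2 + x*cos(2*x)/2 - sin(2*x)/4 - 3*cos(2*x)/4; evaluating from 0 to 2*pi: ∫_{0}^{2*pi} (x**2 - 3*x) cos(2*x) dx = (-3/4 + pi) - (-3/4) = pi.
Hence a_4 = (1/pi)·(pi) = 1.

1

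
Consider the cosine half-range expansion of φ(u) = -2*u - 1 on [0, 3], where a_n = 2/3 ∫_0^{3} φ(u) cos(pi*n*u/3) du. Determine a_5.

24/(25*pi**2)

a_5 = 2/3 ∫_0^{3} (-2*u - 1) cos(5*pi*u/3) du.
Integrating by parts (boundary term plus one more integral), an antiderivative of (-2*u - 1) cos(5*pi*u/3) is -6*u*sin(5*pi*u/3)/(5*pi) - 3*sin(5*pi*u/3)/(5*pi) - 18*cos(5*pi*u/3)/(25*pi**2); evaluating from 0 to 3: ∫_{0}^{3} (-2*u - 1) cos(5*pi*u/3) du = (18/(25*pi**2)) - (-18/(25*pi**2)) = 36/(25*pi**2).
Hence a_5 = (2/3)·(36/(25*pi**2)) = 24/(25*pi**2).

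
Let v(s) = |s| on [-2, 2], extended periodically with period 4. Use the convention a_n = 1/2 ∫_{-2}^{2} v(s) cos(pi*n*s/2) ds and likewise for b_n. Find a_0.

a_0 = 1/2 ∫_{-2}^{2} v(s) ds = 1/2 · (4) = 2.

2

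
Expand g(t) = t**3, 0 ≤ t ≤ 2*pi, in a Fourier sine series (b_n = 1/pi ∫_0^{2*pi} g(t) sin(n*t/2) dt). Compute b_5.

-96/125 + 16*pi**2/5

b_5 = 1/pi ∫_0^{2*pi} (t**3) sin(5*t/2) dt.
Integrating by parts three times (tabular method), an antiderivative of (t**3) sin(5*t/2) is -2*t**3*cos(5*t/2)/5 + 12*t**2*sin(5*t/2)/25 + 48*t*cos(5*t/2)/125 - 96*sin(5*t/2)/625; evaluating from 0 to 2*pi: ∫_{0}^{2*pi} (t**3) sin(5*t/2) dt = (16*pi*(-6 + 25*pi**2)/125) - (0) = 16*pi*(-6 + 25*pi**2)/125.
Hence b_5 = (1/pi)·(16*pi*(-6 + 25*pi**2)/125) = -96/125 + 16*pi**2/5.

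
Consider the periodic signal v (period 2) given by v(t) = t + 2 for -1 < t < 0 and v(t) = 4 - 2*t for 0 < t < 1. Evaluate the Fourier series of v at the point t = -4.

3

t = -4 differs from t = 0 by -2 full period(s), and the series is 2-periodic.
At t = 0 the one-sided limits are v(0^-) = 2 and v(0^+) = 4.
By Dirichlet's theorem the series converges to their average, [(2) + (4)]/2 = 3.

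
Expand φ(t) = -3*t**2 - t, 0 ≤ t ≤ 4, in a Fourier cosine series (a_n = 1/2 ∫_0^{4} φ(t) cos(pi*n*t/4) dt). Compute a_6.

a_6 = 1/2 ∫_0^{4} (-3*t**2 - t) cos(3*pi*t/2) dt.
Integrating by parts twice (tabular method), an antiderivative of (-3*t**2 - t) cos(3*pi*t/2) is -2*t**2*sin(3*pi*t/2)/pi - 2*t*sin(3*pi*t/2)/(3*pi) - 8*t*cos(3*pi*t/2)/(3*pi**2) + 16*sin(3*pi*t/2)/(9*pi**3) - 4*cos(3*pi*t/2)/(9*pi**2); evaluating from 0 to 4: ∫_{0}^{4} (-3*t**2 - t) cos(3*pi*t/2) dt = (-100/(9*pi**2)) - (-4/(9*pi**2)) = -32/(3*pi**2).
Hence a_6 = (1/2)·(-32/(3*pi**2)) = -16/(3*pi**2).

-16/(3*pi**2)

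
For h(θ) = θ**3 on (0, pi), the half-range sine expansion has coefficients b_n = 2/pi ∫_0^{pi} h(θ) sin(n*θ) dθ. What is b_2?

b_2 = 2/pi ∫_0^{pi} (θ**3) sin(2*θ) dθ.
Integrating by parts three times (tabular method), an antiderivative of (θ**3) sin(2*θ) is -θ**3*cos(2*θ)/2 + 3*θ**2*sin(2*θ)/4 + 3*θ*cos(2*θ)/4 - 3*sin(2*θ)/8; evaluating from 0 to pi: ∫_{0}^{pi} (θ**3) sin(2*θ) dθ = (pi*(3 - 2*pi**2)/4) - (0) = pi*(3 - 2*pi**2)/4.
Hence b_2 = (2/pi)·(pi*(3 - 2*pi**2)/4) = 3/2 - pi**2.

3/2 - pi**2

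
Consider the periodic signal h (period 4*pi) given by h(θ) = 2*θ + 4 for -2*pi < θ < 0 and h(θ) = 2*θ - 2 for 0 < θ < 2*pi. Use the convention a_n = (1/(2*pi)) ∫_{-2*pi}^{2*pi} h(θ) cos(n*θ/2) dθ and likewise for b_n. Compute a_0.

2

a_0 = (1/(2*pi)) ∫_{-2*pi}^{2*pi} h(θ) dθ = (1/(2*pi)) · (4*pi) = 2.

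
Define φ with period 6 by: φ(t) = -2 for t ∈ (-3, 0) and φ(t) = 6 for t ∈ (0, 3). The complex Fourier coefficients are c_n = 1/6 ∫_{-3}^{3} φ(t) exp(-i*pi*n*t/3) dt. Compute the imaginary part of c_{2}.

Since φ is real-valued, Im(c_{2}) = -1/6 ∫_{-3}^{3} φ(t) sin(2*pi*t/3) dt = -b_{2}/2.
Split the integral at the breakpoints.
Directly, an antiderivative of (-2) sin(2*pi*t/3) is 3*cos(2*pi*t/3)/pi; evaluating from -3 to 0: ∫_{-3}^{0} (-2) sin(2*pi*t/3) dt = (3/pi) - (3/pi) = 0.
Directly, an antiderivative of (6) sin(2*pi*t/3) is -9*cos(2*pi*t/3)/pi; evaluating from 0 to 3: ∫_{0}^{3} (6) sin(2*pi*t/3) dt = (-9/pi) - (-9/pi) = 0.
So ∫_{-3}^{3} φ(t) sin(2*pi*t/3) dt = 0.
Hence Im(c_{2}) = (-1/6)·(0) = 0.

0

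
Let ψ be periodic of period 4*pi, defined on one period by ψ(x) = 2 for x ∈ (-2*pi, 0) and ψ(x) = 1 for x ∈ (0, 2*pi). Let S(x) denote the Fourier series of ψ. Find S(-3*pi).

1

x = -3*pi differs from x = pi by -1 full period(s), and the series is 4*pi-periodic.
ψ is continuous at x = pi with value 1, so the series converges to 1 there.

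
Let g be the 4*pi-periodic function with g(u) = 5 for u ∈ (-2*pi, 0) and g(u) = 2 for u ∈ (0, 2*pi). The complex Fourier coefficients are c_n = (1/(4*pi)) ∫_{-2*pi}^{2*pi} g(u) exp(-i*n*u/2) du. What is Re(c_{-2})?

Since g is real-valued, Re(c_{-2}) = (1/(4*pi)) ∫_{-2*pi}^{2*pi} g(u) cos(-u) du = a_{2}/2.
Split the integral at the breakpoints.
Directly, an antiderivative of (5) cos(-u) is 5*sin(u); evaluating from -2*pi to 0: ∫_{-2*pi}^{0} (5) cos(-u) du = (0) - (0) = 0.
Directly, an antiderivative of (2) cos(-u) is 2*sin(u); evaluating from 0 to 2*pi: ∫_{0}^{2*pi} (2) cos(-u) du = (0) - (0) = 0.
So ∫_{-2*pi}^{2*pi} g(u) cos(-u) du = 0.
Hence Re(c_{-2}) = (1/(4*pi))·(0) = 0.

0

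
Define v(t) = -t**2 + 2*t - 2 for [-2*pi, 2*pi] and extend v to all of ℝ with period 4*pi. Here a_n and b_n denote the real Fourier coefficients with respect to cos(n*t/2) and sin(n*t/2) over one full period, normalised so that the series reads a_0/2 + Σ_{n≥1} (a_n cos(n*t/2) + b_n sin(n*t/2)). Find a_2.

-4

a_2 = (1/(2*pi)) ∫_{-2*pi}^{2*pi} v(t) cos(t) dt.
Integrating by parts twice (tabular method), an antiderivative of (-t**2 + 2*t - 2) cos(t) is -t**2*sin(t) + 2*t*sin(t) - 2*t*cos(t) + 2*cos(t); evaluating from -2*pi to 2*pi: ∫_{-2*pi}^{2*pi} (-t**2 + 2*t - 2) cos(t) dt = (2 - 4*pi) - (2 + 4*pi) = -8*pi.
Hence a_2 = (1/(2*pi))·(-8*pi) = -4.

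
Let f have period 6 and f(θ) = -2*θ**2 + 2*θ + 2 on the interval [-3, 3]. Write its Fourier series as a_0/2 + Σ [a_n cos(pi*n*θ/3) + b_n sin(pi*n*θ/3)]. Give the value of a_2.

-18/pi**2

a_2 = 1/3 ∫_{-3}^{3} f(θ) cos(2*pi*θ/3) dθ.
Integrating by parts twice (tabular method), an antiderivative of (-2*θ**2 + 2*θ + 2) cos(2*pi*θ/3) is -3*θ**2*sin(2*pi*θ/3)/pi + 3*θ*sin(2*pi*θ/3)/pi - 9*θ*cos(2*pi*θ/3)/pi**2 + 27*sin(2*pi*θ/3)/(2*pi**3) + 3*sin(2*pi*θ/3)/pi + 9*cos(2*pi*θ/3)/(2*pi**2); evaluating from -3 to 3: ∫_{-3}^{3} (-2*θ**2 + 2*θ + 2) cos(2*pi*θ/3) dθ = (-45/(2*pi**2)) - (63/(2*pi**2)) = -54/pi**2.
Hence a_2 = (1/3)·(-54/pi**2) = -18/pi**2.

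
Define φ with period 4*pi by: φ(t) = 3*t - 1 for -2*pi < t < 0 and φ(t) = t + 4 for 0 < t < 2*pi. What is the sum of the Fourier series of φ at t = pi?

pi + 4

φ is continuous at t = pi with value pi + 4, so the series converges to pi + 4 there.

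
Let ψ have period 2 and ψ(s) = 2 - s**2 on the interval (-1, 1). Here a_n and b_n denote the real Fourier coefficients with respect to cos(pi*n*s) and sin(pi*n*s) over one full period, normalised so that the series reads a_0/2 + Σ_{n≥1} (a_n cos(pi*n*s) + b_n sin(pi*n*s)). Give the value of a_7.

4/(49*pi**2)

a_7 = ∫_{-1}^{1} ψ(s) cos(7*pi*s) ds.
ψ is even and cos(7*pi*s) is even, so the integrand is even and a_7 = 2 ∫_0^{1} ψ(s) cos(7*pi*s) ds.
Integrating by parts twice (tabular method), an antiderivative of (2 - s**2) cos(7*pi*s) is -s**2*sin(7*pi*s)/(7*pi) - 2*s*cos(7*pi*s)/(49*pi**2) + 2*sin(7*pi*s)/(343*pi**3) + 2*sin(7*pi*s)/(7*pi); evaluating from 0 to 1: ∫_{0}^{1} (2 - s**2) cos(7*pi*s) ds = (2/(49*pi**2)) - (0) = 2/(49*pi**2).
Hence a_7 = 2·(2/(49*pi**2)) = 4/(49*pi**2).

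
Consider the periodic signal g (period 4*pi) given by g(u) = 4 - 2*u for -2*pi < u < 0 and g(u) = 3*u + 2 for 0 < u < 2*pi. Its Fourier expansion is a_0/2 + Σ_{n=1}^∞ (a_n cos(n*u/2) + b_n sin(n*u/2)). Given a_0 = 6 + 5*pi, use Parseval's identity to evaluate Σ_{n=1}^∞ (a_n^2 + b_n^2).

-2*pi + 2 + 29*pi**2/6

Parseval: a_0^2/2 + Σ_{n≥1} (a_n^2+b_n^2) = (1/(2*pi)) ∫_{-2*pi}^{2*pi} g(u)^2 du = 20 + 28*pi + 52*pi**2/3.
Subtract a_0^2/2 = (6 + 5*pi)**2/2: Σ (a_n^2+b_n^2) = -2*pi + 2 + 29*pi**2/6.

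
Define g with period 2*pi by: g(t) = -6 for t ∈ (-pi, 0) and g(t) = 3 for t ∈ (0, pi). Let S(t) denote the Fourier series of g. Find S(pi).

-3/2

At t = pi the one-sided limits are g(pi^-) = 3 and g(pi^+) = -6.
By Dirichlet's theorem the series converges to their average, [(3) + (-6)]/2 = -3/2.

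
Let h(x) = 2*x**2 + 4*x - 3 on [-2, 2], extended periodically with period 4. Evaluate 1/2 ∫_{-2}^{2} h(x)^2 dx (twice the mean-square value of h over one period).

1/2 ∫_{-2}^{2} h(x)^2 dx = 1/2 · (1628/15) = 814/15.

814/15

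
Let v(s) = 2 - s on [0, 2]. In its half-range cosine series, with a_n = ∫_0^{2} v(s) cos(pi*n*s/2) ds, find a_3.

8/(9*pi**2)

a_3 = ∫_0^{2} (2 - s) cos(3*pi*s/2) ds.
Integrating by parts (boundary term plus one more integral), an antiderivative of (2 - s) cos(3*pi*s/2) is -2*s*sin(3*pi*s/2)/(3*pi) + 4*sin(3*pi*s/2)/(3*pi) - 4*cos(3*pi*s/2)/(9*pi**2); evaluating from 0 to 2: ∫_{0}^{2} (2 - s) cos(3*pi*s/2) ds = (4/(9*pi**2)) - (-4/(9*pi**2)) = 8/(9*pi**2).
Hence a_3 = 8/(9*pi**2).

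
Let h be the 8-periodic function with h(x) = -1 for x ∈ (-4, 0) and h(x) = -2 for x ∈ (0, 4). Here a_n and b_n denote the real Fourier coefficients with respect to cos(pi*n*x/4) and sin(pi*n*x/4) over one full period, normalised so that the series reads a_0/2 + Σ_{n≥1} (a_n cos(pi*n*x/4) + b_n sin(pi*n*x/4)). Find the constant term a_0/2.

-3/2

a_0 = 1/4 ∫_{-4}^{4} h(x) dx = 1/4 · (-12) = -3.
So the constant term a_0/2 = -3/2.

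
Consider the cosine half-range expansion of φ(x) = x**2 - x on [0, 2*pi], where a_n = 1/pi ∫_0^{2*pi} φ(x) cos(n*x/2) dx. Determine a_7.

8*(1 - 2*pi)/(49*pi)

a_7 = 1/pi ∫_0^{2*pi} (x**2 - x) cos(7*x/2) dx.
Integrating by parts twice (tabular method), an antiderivative of (x**2 - x) cos(7*x/2) is 2*x**2*sin(7*x/2)/7 - 2*x*sin(7*x/2)/7 + 8*x*cos(7*x/2)/49 - 16*sin(7*x/2)/343 - 4*cos(7*x/2)/49; evaluating from 0 to 2*pi: ∫_{0}^{2*pi} (x**2 - x) cos(7*x/2) dx = (4/49 - 16*pi/49) - (-4/49) = 8/49 - 16*pi/49.
Hence a_7 = (1/pi)·(8/49 - 16*pi/49) = 8*(1 - 2*pi)/(49*pi).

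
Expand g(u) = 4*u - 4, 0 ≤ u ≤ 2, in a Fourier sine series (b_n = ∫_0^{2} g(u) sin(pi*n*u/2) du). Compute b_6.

b_6 = ∫_0^{2} (4*u - 4) sin(3*pi*u) du.
Integrating by parts (boundary term plus one more integral), an antiderivative of (4*u - 4) sin(3*pi*u) is -4*u*cos(3*pi*u)/(3*pi) + 4*sin(3*pi*u)/(9*pi**2) + 4*cos(3*pi*u)/(3*pi); evaluating from 0 to 2: ∫_{0}^{2} (4*u - 4) sin(3*pi*u) du = (-4/(3*pi)) - (4/(3*pi)) = -8/(3*pi).
Hence b_6 = -8/(3*pi).

-8/(3*pi)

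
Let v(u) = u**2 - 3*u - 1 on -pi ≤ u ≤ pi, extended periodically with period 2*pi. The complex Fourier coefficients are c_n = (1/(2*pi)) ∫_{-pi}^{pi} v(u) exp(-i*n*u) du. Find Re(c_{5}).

Since v is real-valued, Re(c_{5}) = (1/(2*pi)) ∫_{-pi}^{pi} v(u) cos(5*u) du = a_{5}/2.
Integrating by parts twice (tabular method), an antiderivative of (u**2 - 3*u - 1) cos(5*u) is u**2*sin(5*u)/5 - 3*u*sin(5*u)/5 + 2*u*cos(5*u)/25 - 27*sin(5*u)/125 - 3*cos(5*u)/25; evaluating from -pi to pi: ∫_{-pi}^{pi} (u**2 - 3*u - 1) cos(5*u) du = (3/25 - 2*pi/25) - (3/25 + 2*pi/25) = -4*pi/25.
Hence Re(c_{5}) = (1/(2*pi))·(-4*pi/25) = -2/25.

-2/25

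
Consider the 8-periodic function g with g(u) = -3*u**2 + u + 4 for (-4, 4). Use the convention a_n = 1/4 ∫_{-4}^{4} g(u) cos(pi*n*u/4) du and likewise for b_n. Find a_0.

-24

a_0 = 1/4 ∫_{-4}^{4} g(u) du = 1/4 · (-96) = -24.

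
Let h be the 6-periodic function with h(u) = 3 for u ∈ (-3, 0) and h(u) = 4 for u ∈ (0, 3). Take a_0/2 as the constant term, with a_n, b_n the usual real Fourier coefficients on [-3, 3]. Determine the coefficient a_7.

0

a_7 = 1/3 ∫_{-3}^{3} h(u) cos(7*pi*u/3) du.
Split the integral at the breakpoints.
Directly, an antiderivative of (3) cos(7*pi*u/3) is 9*sin(7*pi*u/3)/(7*pi); evaluating from -3 to 0: ∫_{-3}^{0} (3) cos(7*pi*u/3) du = (0) - (0) = 0.
Directly, an antiderivative of (4) cos(7*pi*u/3) is 12*sin(7*pi*u/3)/(7*pi); evaluating from 0 to 3: ∫_{0}^{3} (4) cos(7*pi*u/3) du = (0) - (0) = 0.
Summing the pieces and multiplying by (1/3) gives a_7 = 0.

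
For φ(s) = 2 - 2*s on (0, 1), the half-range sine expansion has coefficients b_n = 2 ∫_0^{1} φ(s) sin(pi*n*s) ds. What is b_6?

b_6 = 2 ∫_0^{1} (2 - 2*s) sin(6*pi*s) ds.
Integrating by parts (boundary term plus one more integral), an antiderivative of (2 - 2*s) sin(6*pi*s) is s*cos(6*pi*s)/(3*pi) - sin(6*pi*s)/(18*pi**2) - cos(6*pi*s)/(3*pi); evaluating from 0 to 1: ∫_{0}^{1} (2 - 2*s) sin(6*pi*s) ds = (0) - (-1/(3*pi)) = 1/(3*pi).
Hence b_6 = 2·(1/(3*pi)) = 2/(3*pi).

2/(3*pi)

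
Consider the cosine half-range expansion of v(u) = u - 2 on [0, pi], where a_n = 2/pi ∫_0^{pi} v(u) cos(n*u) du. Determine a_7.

a_7 = 2/pi ∫_0^{pi} (u - 2) cos(7*u) du.
Integrating by parts (boundary term plus one more integral), an antiderivative of (u - 2) cos(7*u) is u*sin(7*u)/7 - 2*sin(7*u)/7 + cos(7*u)/49; evaluating from 0 to pi: ∫_{0}^{pi} (u - 2) cos(7*u) du = (-1/49) - (1/49) = -2/49.
Hence a_7 = (2/pi)·(-2/49) = -4/(49*pi).

-4/(49*pi)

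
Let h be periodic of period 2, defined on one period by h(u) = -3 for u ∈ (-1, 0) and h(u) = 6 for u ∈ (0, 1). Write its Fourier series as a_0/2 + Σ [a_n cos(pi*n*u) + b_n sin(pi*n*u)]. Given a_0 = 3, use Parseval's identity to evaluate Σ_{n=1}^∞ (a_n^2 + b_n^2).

81/2

Parseval: a_0^2/2 + Σ_{n≥1} (a_n^2+b_n^2) = ∫_{-1}^{1} h(u)^2 du = 45.
Subtract a_0^2/2 = 9/2: Σ (a_n^2+b_n^2) = 81/2.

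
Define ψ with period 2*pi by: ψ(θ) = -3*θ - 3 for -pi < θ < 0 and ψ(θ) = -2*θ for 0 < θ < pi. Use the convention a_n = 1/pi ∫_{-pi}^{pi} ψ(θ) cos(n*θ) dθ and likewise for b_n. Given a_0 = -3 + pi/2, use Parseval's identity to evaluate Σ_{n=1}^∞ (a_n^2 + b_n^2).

-15*pi/2 + 9/2 + 101*pi**2/24

Parseval: a_0^2/2 + Σ_{n≥1} (a_n^2+b_n^2) = 1/pi ∫_{-pi}^{pi} ψ(θ)^2 dθ = -9*pi + 9 + 13*pi**2/3.
Subtract a_0^2/2 = (6 - pi)**2/8: Σ (a_n^2+b_n^2) = -15*pi/2 + 9/2 + 101*pi**2/24.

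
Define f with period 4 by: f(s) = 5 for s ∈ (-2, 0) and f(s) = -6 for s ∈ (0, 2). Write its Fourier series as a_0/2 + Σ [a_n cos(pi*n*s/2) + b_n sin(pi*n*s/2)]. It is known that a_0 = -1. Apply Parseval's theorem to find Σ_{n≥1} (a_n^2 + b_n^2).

121/2

Parseval: a_0^2/2 + Σ_{n≥1} (a_n^2+b_n^2) = 1/2 ∫_{-2}^{2} f(s)^2 ds = 61.
Subtract a_0^2/2 = 1/2: Σ (a_n^2+b_n^2) = 121/2.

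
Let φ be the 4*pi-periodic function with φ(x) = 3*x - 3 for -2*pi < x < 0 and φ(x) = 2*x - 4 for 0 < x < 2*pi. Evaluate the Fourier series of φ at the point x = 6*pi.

-7/2 - pi

x = 6*pi differs from x = -2*pi by 2 full period(s), and the series is 4*pi-periodic.
At x = -2*pi the one-sided limits are φ(-2*pi^-) = -4 + 4*pi and φ(-2*pi^+) = -6*pi - 3.
By Dirichlet's theorem the series converges to their average, [(-4 + 4*pi) + (-6*pi - 3)]/2 = -7/2 - pi.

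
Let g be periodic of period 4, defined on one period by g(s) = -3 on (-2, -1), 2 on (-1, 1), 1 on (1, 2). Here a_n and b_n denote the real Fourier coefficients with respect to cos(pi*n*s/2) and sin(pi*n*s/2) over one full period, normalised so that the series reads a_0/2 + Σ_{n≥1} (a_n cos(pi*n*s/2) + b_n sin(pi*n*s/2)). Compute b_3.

b_3 = 1/2 ∫_{-2}^{2} g(s) sin(3*pi*s/2) ds.
Split the integral at the breakpoints.
Directly, an antiderivative of (-3) sin(3*pi*s/2) is 2*cos(3*pi*s/2)/pi; evaluating from -2 to -1: ∫_{-2}^{-1} (-3) sin(3*pi*s/2) ds = (0) - (-2/pi) = 2/pi.
Directly, an antiderivative of (2) sin(3*pi*s/2) is -4*cos(3*pi*s/2)/(3*pi); evaluating from -1 to 1: ∫_{-1}^{1} (2) sin(3*pi*s/2) ds = (0) - (0) = 0.
Directly, an antiderivative of (1) sin(3*pi*s/2) is -2*cos(3*pi*s/2)/(3*pi); evaluating from 1 to 2: ∫_{1}^{2} (1) sin(3*pi*s/2) ds = (2/(3*pi)) - (0) = 2/(3*pi).
Summing the pieces and multiplying by (1/2) gives b_3 = 4/(3*pi).

4/(3*pi)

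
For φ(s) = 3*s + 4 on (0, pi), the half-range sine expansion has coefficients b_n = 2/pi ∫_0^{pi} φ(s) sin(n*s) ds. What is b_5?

2*(8 + 3*pi)/(5*pi)

b_5 = 2/pi ∫_0^{pi} (3*s + 4) sin(5*s) ds.
Integrating by parts (boundary term plus one more integral), an antiderivative of (3*s + 4) sin(5*s) is -3*s*cos(5*s)/5 + 3*sin(5*s)/25 - 4*cos(5*s)/5; evaluating from 0 to pi: ∫_{0}^{pi} (3*s + 4) sin(5*s) ds = (4/5 + 3*pi/5) - (-4/5) = 8/5 + 3*pi/5.
Hence b_5 = (2/pi)·(8/5 + 3*pi/5) = 2*(8 + 3*pi)/(5*pi).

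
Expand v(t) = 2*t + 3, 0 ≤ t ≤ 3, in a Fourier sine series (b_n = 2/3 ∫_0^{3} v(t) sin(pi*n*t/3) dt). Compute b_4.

b_4 = 2/3 ∫_0^{3} (2*t + 3) sin(4*pi*t/3) dt.
Integrating by parts (boundary term plus one more integral), an antiderivative of (2*t + 3) sin(4*pi*t/3) is -3*t*cos(4*pi*t/3)/(2*pi) + 9*sin(4*pi*t/3)/(8*pi**2) - 9*cos(4*pi*t/3)/(4*pi); evaluating from 0 to 3: ∫_{0}^{3} (2*t + 3) sin(4*pi*t/3) dt = (-27/(4*pi)) - (-9/(4*pi)) = -9/(2*pi).
Hence b_4 = (2/3)·(-9/(2*pi)) = -3/pi.

-3/pi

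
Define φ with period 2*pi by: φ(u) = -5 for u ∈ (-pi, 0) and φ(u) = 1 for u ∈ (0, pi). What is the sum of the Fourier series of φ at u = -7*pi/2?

u = -7*pi/2 differs from u = pi/2 by -2 full period(s), and the series is 2*pi-periodic.
φ is continuous at u = pi/2 with value 1, so the series converges to 1 there.

1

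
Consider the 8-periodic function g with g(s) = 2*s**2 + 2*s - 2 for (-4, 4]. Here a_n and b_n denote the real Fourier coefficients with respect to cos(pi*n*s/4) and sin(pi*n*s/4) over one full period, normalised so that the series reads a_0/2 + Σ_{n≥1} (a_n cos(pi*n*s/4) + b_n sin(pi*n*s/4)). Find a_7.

a_7 = 1/4 ∫_{-4}^{4} g(s) cos(7*pi*s/4) ds.
Integrating by parts twice (tabular method), an antiderivative of (2*s**2 + 2*s - 2) cos(7*pi*s/4) is 8*s**2*sin(7*pi*s/4)/(7*pi) + 8*s*sin(7*pi*s/4)/(7*pi) + 64*s*cos(7*pi*s/4)/(49*pi**2) - 8*sin(7*pi*s/4)/(7*pi) - 256*sin(7*pi*s/4)/(343*pi**3) + 32*cos(7*pi*s/4)/(49*pi**2); evaluating from -4 to 4: ∫_{-4}^{4} (2*s**2 + 2*s - 2) cos(7*pi*s/4) ds = (-288/(49*pi**2)) - (32/(7*pi**2)) = -512/(49*pi**2).
Hence a_7 = (1/4)·(-512/(49*pi**2)) = -128/(49*pi**2).

-128/(49*pi**2)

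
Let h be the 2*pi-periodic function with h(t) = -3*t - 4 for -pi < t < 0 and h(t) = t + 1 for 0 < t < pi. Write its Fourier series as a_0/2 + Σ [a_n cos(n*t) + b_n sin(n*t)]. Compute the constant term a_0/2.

-3/2 + pi

a_0 = 1/pi ∫_{-pi}^{pi} h(t) dt = 1/pi · (pi*(-3 + 2*pi)) = -3 + 2*pi.
So the constant term a_0/2 = -3/2 + pi.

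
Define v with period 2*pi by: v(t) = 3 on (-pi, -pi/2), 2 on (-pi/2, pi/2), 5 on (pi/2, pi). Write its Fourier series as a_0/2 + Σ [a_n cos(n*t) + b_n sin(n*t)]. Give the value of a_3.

4/(3*pi)

a_3 = 1/pi ∫_{-pi}^{pi} v(t) cos(3*t) dt.
Split the integral at the breakpoints.
Directly, an antiderivative of (3) cos(3*t) is sin(3*t); evaluating from -pi to -pi/2: ∫_{-pi}^{-pi/2} (3) cos(3*t) dt = (1) - (0) = 1.
Directly, an antiderivative of (2) cos(3*t) is 2*sin(3*t)/3; evaluating from -pi/2 to pi/2: ∫_{-pi/2}^{pi/2} (2) cos(3*t) dt = (-2/3) - (2/3) = -4/3.
Directly, an antiderivative of (5) cos(3*t) is 5*sin(3*t)/3; evaluating from pi/2 to pi: ∫_{pi/2}^{pi} (5) cos(3*t) dt = (0) - (-5/3) = 5/3.
Summing the pieces and multiplying by (1/pi) gives a_3 = 4/(3*pi).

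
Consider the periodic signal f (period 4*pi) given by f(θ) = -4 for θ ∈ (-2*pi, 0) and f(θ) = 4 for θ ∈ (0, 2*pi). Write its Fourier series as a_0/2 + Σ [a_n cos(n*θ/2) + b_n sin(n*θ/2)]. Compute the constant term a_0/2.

a_0 = (1/(2*pi)) ∫_{-2*pi}^{2*pi} f(θ) dθ = (1/(2*pi)) · (0) = 0.
So the constant term a_0/2 = 0.

0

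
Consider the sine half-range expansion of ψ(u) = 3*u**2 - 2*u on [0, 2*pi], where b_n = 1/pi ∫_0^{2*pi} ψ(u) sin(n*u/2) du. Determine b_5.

b_5 = 1/pi ∫_0^{2*pi} (3*u**2 - 2*u) sin(5*u/2) du.
Integrating by parts twice (tabular method), an antiderivative of (3*u**2 - 2*u) sin(5*u/2) is -6*u**2*cos(5*u/2)/5 + 24*u*sin(5*u/2)/25 + 4*u*cos(5*u/2)/5 - 8*sin(5*u/2)/25 + 48*cos(5*u/2)/125; evaluating from 0 to 2*pi: ∫_{0}^{2*pi} (3*u**2 - 2*u) sin(5*u/2) du = (-8*pi/5 - 48/125 + 24*pi**2/5) - (48/125) = -8*pi/5 - 96/125 + 24*pi**2/5.
Hence b_5 = (1/pi)·(-8*pi/5 - 96/125 + 24*pi**2/5) = 8*(-25*pi - 12 + 75*pi**2)/(125*pi).

8*(-25*pi - 12 + 75*pi**2)/(125*pi)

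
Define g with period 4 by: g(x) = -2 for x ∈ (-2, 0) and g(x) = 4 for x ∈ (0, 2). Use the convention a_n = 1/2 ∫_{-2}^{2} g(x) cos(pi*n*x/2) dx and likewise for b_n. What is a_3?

a_3 = 1/2 ∫_{-2}^{2} g(x) cos(3*pi*x/2) dx.
Split the integral at the breakpoints.
Directly, an antiderivative of (-2) cos(3*pi*x/2) is -4*sin(3*pi*x/2)/(3*pi); evaluating from -2 to 0: ∫_{-2}^{0} (-2) cos(3*pi*x/2) dx = (0) - (0) = 0.
Directly, an antiderivative of (4) cos(3*pi*x/2) is 8*sin(3*pi*x/2)/(3*pi); evaluating from 0 to 2: ∫_{0}^{2} (4) cos(3*pi*x/2) dx = (0) - (0) = 0.
Summing the pieces and multiplying by (1/2) gives a_3 = 0.

0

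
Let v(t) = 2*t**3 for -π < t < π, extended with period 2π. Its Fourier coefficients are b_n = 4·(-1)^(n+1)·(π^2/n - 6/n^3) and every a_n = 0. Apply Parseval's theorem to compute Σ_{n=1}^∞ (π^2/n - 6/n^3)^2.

pi**6/14

Parseval: Σ b_n^2 = (1/π) ∫_{-π}^{π} v(t)^2 dt = 8*pi**6/7.
b_n^2 = 16·(π^2/n - 6/n^3)^2, so the sum equals (8*pi**6/7)/16 = pi**6/14.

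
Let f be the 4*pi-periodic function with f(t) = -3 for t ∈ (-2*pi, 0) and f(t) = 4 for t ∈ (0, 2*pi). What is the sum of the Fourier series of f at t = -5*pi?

t = -5*pi differs from t = -pi by -1 full period(s), and the series is 4*pi-periodic.
f is continuous at t = -pi with value -3, so the series converges to -3 there.

-3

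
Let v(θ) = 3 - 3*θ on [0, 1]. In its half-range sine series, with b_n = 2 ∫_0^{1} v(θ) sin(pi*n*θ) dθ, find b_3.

b_3 = 2 ∫_0^{1} (3 - 3*θ) sin(3*pi*θ) dθ.
Integrating by parts (boundary term plus one more integral), an antiderivative of (3 - 3*θ) sin(3*pi*θ) is θ*cos(3*pi*θ)/pi - sin(3*pi*θ)/(3*pi**2) - cos(3*pi*θ)/pi; evaluating from 0 to 1: ∫_{0}^{1} (3 - 3*θ) sin(3*pi*θ) dθ = (0) - (-1/pi) = 1/pi.
Hence b_3 = 2·(1/pi) = 2/pi.

2/pi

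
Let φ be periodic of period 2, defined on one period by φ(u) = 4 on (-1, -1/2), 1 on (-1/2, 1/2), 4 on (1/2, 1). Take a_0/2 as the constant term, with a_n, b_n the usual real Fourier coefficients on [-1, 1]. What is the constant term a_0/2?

5/2

a_0 = ∫_{-1}^{1} φ(u) du = 5.
So the constant term a_0/2 = 5/2.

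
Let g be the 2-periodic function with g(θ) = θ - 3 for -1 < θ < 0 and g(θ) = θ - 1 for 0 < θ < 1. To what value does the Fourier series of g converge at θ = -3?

θ = -3 differs from θ = -1 by -1 full period(s), and the series is 2-periodic.
At θ = -1 the one-sided limits are g(-1^-) = 0 and g(-1^+) = -4.
By Dirichlet's theorem the series converges to their average, [(0) + (-4)]/2 = -2.

-2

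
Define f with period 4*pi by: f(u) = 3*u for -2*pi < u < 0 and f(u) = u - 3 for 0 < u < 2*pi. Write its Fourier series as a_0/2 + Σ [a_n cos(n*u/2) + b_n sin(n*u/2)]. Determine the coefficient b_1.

b_1 = (1/(2*pi)) ∫_{-2*pi}^{2*pi} f(u) sin(u/2) du.
Split the integral at the breakpoints.
Integrating by parts (boundary term plus one more integral), an antiderivative of (3*u) sin(u/2) is -6*u*cos(u/2) + 12*sin(u/2); evaluating from -2*pi to 0: ∫_{-2*pi}^{0} (3*u) sin(u/2) du = (0) - (-12*pi) = 12*pi.
Integrating by parts (boundary term plus one more integral), an antiderivative of (u - 3) sin(u/2) is -2*u*cos(u/2) + 4*sin(u/2) + 6*cos(u/2); evaluating from 0 to 2*pi: ∫_{0}^{2*pi} (u - 3) sin(u/2) du = (-6 + 4*pi) - (6) = -12 + 4*pi.
Summing the pieces and multiplying by (1/(2*pi)) gives b_1 = 8 - 6/pi.

8 - 6/pi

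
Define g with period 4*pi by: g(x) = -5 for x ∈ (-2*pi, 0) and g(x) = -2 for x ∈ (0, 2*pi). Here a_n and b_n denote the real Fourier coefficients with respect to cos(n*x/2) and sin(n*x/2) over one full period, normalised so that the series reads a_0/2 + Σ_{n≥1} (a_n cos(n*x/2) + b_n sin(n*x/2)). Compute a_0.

-7

a_0 = (1/(2*pi)) ∫_{-2*pi}^{2*pi} g(x) dx = (1/(2*pi)) · (-14*pi) = -7.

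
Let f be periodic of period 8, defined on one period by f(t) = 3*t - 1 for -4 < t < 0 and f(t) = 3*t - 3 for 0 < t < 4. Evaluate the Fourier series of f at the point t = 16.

-2

t = 16 differs from t = 0 by 2 full period(s), and the series is 8-periodic.
At t = 0 the one-sided limits are f(0^-) = -1 and f(0^+) = -3.
By Dirichlet's theorem the series converges to their average, [(-1) + (-3)]/2 = -2.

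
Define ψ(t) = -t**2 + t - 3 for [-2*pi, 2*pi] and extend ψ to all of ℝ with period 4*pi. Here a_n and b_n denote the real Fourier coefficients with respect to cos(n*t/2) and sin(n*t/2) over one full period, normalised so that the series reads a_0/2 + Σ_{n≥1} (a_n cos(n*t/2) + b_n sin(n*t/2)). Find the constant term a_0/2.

-4*pi**2/3 - 3

a_0 = (1/(2*pi)) ∫_{-2*pi}^{2*pi} ψ(t) dt = (1/(2*pi)) · (-16*pi**3/3 - 12*pi) = -8*pi**2/3 - 6.
So the constant term a_0/2 = -4*pi**2/3 - 3.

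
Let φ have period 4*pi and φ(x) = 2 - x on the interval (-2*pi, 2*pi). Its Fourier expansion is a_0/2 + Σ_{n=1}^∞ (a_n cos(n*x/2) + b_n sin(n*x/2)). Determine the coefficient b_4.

1

b_4 = (1/(2*pi)) ∫_{-2*pi}^{2*pi} φ(x) sin(2*x) dx.
Integrating by parts (boundary term plus one more integral), an antiderivative of (2 - x) sin(2*x) is x*cos(2*x)/2 - sin(2*x)/4 - cos(2*x); evaluating from -2*pi to 2*pi: ∫_{-2*pi}^{2*pi} (2 - x) sin(2*x) dx = (-1 + pi) - (-pi - 1) = 2*pi.
Hence b_4 = (1/(2*pi))·(2*pi) = 1.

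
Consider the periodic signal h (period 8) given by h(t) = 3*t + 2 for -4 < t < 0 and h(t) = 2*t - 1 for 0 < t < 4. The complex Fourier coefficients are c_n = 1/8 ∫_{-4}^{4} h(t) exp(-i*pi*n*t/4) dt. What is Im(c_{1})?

Since h is real-valued, Im(c_{1}) = -1/8 ∫_{-4}^{4} h(t) sin(pi*t/4) dt = -b_{1}/2.
Split the integral at the breakpoints.
Integrating by parts (boundary term plus one more integral), an antiderivative of (3*t + 2) sin(pi*t/4) is -12*t*cos(pi*t/4)/pi + 48*sin(pi*t/4)/pi**2 - 8*cos(pi*t/4)/pi; evaluating from -4 to 0: ∫_{-4}^{0} (3*t + 2) sin(pi*t/4) dt = (-8/pi) - (-40/pi) = 32/pi.
Integrating by parts (boundary term plus one more integral), an antiderivative of (2*t - 1) sin(pi*t/4) is -8*t*cos(pi*t/4)/pi + 32*sin(pi*t/4)/pi**2 + 4*cos(pi*t/4)/pi; evaluating from 0 to 4: ∫_{0}^{4} (2*t - 1) sin(pi*t/4) dt = (28/pi) - (4/pi) = 24/pi.
So ∫_{-4}^{4} h(t) sin(pi*t/4) dt = 56/pi.
Hence Im(c_{1}) = (-1/8)·(56/pi) = -7/pi.

-7/pi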